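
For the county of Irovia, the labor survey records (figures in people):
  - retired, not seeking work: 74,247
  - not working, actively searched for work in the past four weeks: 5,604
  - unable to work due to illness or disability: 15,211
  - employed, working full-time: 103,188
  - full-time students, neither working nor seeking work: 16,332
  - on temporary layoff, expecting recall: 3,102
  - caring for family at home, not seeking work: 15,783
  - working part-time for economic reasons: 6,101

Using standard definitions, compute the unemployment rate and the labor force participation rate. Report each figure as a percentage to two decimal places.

Employed = 103,188 + 6,101 = 109,289 (anyone who worked, including part-time for economic reasons, counts as employed).
Unemployed = 5,604 + 3,102 = 8,706 (jobless and actively searching, or on temporary layoff).
Labor force = 109,289 + 8,706 = 117,995.
Not in labor force = 74,247 + 15,211 + 16,332 + 15,783 = 121,573 (those not working and not actively searching are outside the labor force).
Civilian working-age population = 117,995 + 121,573 = 239,568.
Unemployment rate = 8,706 / 117,995 = 7.38%.
Labor force participation rate = 117,995 / 239,568 = 49.25%.

Unemployment rate ≈ 7.38%; labor force participation rate ≈ 49.25%.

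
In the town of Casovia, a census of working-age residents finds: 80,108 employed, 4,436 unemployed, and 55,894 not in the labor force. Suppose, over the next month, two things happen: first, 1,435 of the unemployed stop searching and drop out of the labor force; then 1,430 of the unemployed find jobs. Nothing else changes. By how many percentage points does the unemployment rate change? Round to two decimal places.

The unemployment rate changes by −3.36 percentage points.

Initially, labor force = 80,108 + 4,436 = 84,544, so u = 4,436/84,544 = 5.25%.
After the first change, unemployed and labor force both fall by 1,435 → E = 80,108, U = 3,001, labor force = 83,109.
After the second change, unemployed falls and employed rises by 1,430; labor force unchanged → E = 81,538, U = 1,571, labor force = 83,109.
New unemployment rate = 1,571 / 83,109 = 1.89%.
Change = 1.89% − 5.25% = −3.36 percentage points.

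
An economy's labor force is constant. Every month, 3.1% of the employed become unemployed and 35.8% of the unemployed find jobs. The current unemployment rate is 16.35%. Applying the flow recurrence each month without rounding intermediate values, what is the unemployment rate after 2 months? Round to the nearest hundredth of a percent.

With a fixed labor force, u_{t+1} = u_t + s·(1−u_t) − f·u_t = u_t·(1−s−f) + s.
Here 1−s−f = 0.611 and s = 0.031.
u_1 = 0.163500 × 0.611 + 0.031 = 0.130899.
u_2 = 0.130899 × 0.611 + 0.031 = 0.110979.

Unemployment rate after two months ≈ 11.10%.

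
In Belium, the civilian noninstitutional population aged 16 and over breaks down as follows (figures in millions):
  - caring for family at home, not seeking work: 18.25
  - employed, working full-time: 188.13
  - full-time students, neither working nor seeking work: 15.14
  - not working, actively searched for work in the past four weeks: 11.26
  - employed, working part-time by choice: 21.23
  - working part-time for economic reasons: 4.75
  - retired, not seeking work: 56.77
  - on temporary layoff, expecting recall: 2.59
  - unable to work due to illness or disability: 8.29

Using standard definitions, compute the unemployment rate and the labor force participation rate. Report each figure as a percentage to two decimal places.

Employed = 188.13 + 21.23 + 4.75 = 214.11 million (anyone who worked, including part-time for economic reasons, counts as employed).
Unemployed = 11.26 + 2.59 = 13.85 million (jobless and actively searching, or on temporary layoff).
Labor force = 214.11 + 13.85 = 227.96 million.
Not in labor force = 18.25 + 15.14 + 56.77 + 8.29 = 98.45 million (those not working and not actively searching are outside the labor force).
Civilian working-age population = 227.96 + 98.45 = 326.41 million.
Unemployment rate = 13.85 / 227.96 = 6.08%.
Labor force participation rate = 227.96 / 326.41 = 69.84%.

Unemployment rate ≈ 6.08%; labor force participation rate ≈ 69.84%.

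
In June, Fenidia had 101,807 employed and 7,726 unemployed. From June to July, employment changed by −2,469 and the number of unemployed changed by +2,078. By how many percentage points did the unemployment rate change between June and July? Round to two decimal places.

June: labor force = 101,807 + 7,726 = 109,533; u = 7,726/109,533 = 7.05%.
July: labor force = 99,338 + 9,804 = 109,142; u = 9,804/109,142 = 8.98%.
Change = 8.98% − 7.05% = +1.93 pp.

The unemployment rate changed by +1.93 percentage points.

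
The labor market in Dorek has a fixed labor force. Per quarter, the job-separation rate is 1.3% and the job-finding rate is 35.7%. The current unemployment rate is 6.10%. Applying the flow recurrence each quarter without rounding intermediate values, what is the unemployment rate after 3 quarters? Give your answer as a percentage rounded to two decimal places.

With a fixed labor force, u_{t+1} = u_t + s·(1−u_t) − f·u_t = u_t·(1−s−f) + s.
Here 1−s−f = 0.630 and s = 0.013.
u_1 = 0.061000 × 0.630 + 0.013 = 0.051430.
u_2 = 0.051430 × 0.630 + 0.013 = 0.045401.
u_3 = 0.045401 × 0.630 + 0.013 = 0.041603.

Unemployment rate after three quarters ≈ 4.16%.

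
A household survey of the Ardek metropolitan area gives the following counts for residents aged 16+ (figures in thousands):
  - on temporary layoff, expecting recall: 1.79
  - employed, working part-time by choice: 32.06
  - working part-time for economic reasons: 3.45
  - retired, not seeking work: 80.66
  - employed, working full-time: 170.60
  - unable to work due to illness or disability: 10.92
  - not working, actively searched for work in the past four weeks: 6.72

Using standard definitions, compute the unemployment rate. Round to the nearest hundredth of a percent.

Unemployment rate ≈ 3.97%.

Employed = 32.06 + 3.45 + 170.60 = 206.11 thousand (anyone who worked, including part-time for economic reasons, counts as employed).
Unemployed = 1.79 + 6.72 = 8.51 thousand (jobless and actively searching, or on temporary layoff).
Labor force = 206.11 + 8.51 = 214.62 thousand.
Unemployment rate = 8.51 / 214.62 = 3.97%.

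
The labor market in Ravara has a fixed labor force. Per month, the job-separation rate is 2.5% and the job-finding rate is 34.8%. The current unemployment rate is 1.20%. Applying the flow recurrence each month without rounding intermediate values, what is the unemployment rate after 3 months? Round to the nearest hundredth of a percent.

With a fixed labor force, u_{t+1} = u_t + s·(1−u_t) − f·u_t = u_t·(1−s−f) + s.
Here 1−s−f = 0.627 and s = 0.025.
u_1 = 0.012000 × 0.627 + 0.025 = 0.032524.
u_2 = 0.032524 × 0.627 + 0.025 = 0.045393.
u_3 = 0.045393 × 0.627 + 0.025 = 0.053461.

Unemployment rate after three months ≈ 5.35%.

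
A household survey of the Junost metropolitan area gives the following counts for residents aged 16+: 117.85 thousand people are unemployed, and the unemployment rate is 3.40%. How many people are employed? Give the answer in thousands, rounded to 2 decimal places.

About 3,348.33 thousand are employed.

Labor force = U / u = 117.85 / 0.0340 ≈ 3,466.18 thousand.
Employed = labor force − unemployed = 3,466.18 − 117.85 = 3,348.33 thousand.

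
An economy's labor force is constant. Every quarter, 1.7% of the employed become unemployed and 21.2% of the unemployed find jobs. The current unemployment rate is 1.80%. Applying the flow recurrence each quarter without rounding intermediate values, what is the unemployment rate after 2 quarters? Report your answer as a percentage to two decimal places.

Unemployment rate after two quarters ≈ 4.08%.

With a fixed labor force, u_{t+1} = u_t + s·(1−u_t) − f·u_t = u_t·(1−s−f) + s.
Here 1−s−f = 0.771 and s = 0.017.
u_1 = 0.018000 × 0.771 + 0.017 = 0.030878.
u_2 = 0.030878 × 0.771 + 0.017 = 0.040807.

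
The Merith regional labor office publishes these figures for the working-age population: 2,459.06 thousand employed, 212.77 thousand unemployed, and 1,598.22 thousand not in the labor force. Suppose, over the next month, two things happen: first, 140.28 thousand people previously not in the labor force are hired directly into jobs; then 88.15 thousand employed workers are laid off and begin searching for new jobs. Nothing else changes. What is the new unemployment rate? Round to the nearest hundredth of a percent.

New unemployment rate ≈ 10.70%.

Initially, labor force = 2,459.06 + 212.77 = 2,671.83 thousand, so u = 212.77/2,671.83 = 7.96%.
After the first change, employed and labor force both rise by 140.28; unemployed unchanged → E = 2,599.34, U = 212.77, labor force = 2,812.11 thousand.
After the second change, employed falls and unemployed rises by 88.15; labor force unchanged → E = 2,511.19, U = 300.92, labor force = 2,812.11 thousand.
New unemployment rate = 300.92 / 2,812.11 = 10.70%.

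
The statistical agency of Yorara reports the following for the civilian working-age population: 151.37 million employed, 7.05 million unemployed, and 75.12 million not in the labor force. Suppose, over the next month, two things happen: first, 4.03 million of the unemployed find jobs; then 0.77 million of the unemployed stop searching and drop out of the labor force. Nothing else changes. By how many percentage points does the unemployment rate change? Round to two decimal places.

Initially, labor force = 151.37 + 7.05 = 158.42 million, so u = 7.05/158.42 = 4.45%.
After the first change, unemployed falls and employed rises by 4.03; labor force unchanged → E = 155.40, U = 3.02, labor force = 158.42 million.
After the second change, unemployed and labor force both fall by 0.77 → E = 155.40, U = 2.25, labor force = 157.65 million.
New unemployment rate = 2.25 / 157.65 = 1.43%.
Change = 1.43% − 4.45% = −3.02 percentage points.

The unemployment rate changes by −3.02 percentage points.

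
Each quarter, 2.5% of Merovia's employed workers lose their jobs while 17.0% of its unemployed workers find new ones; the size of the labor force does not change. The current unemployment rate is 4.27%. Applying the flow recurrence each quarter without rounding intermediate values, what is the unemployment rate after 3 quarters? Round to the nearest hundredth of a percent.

Unemployment rate after three quarters ≈ 8.36%.

With a fixed labor force, u_{t+1} = u_t + s·(1−u_t) − f·u_t = u_t·(1−s−f) + s.
Here 1−s−f = 0.805 and s = 0.025.
u_1 = 0.042700 × 0.805 + 0.025 = 0.059374.
u_2 = 0.059374 × 0.805 + 0.025 = 0.072796.
u_3 = 0.072796 × 0.805 + 0.025 = 0.083601.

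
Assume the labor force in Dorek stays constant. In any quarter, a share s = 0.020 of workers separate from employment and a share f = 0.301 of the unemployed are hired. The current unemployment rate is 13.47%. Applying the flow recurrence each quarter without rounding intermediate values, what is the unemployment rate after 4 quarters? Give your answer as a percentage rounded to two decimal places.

With a fixed labor force, u_{t+1} = u_t + s·(1−u_t) − f·u_t = u_t·(1−s−f) + s.
Here 1−s−f = 0.679 and s = 0.020.
u_1 = 0.134700 × 0.679 + 0.020 = 0.111461.
u_2 = 0.111461 × 0.679 + 0.020 = 0.095682.
u_3 = 0.095682 × 0.679 + 0.020 = 0.084968.
u_4 = 0.084968 × 0.679 + 0.020 = 0.077693.

Unemployment rate after four quarters ≈ 7.77%.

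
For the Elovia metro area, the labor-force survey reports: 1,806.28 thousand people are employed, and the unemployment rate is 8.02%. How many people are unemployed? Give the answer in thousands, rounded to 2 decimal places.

About 157.49 thousand are unemployed.

Let U be the number unemployed. The labor force is E + U, and U/(E+U) = 0.0802.
So U = 0.0802 × 1,806.28 / (1 − 0.0802) = 144.8637 / 0.9198 ≈ 157.49 thousand.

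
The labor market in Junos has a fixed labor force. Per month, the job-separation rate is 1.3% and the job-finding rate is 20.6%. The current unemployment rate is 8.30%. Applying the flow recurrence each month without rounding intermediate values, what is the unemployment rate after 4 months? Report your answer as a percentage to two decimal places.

With a fixed labor force, u_{t+1} = u_t + s·(1−u_t) − f·u_t = u_t·(1−s−f) + s.
Here 1−s−f = 0.781 and s = 0.013.
u_1 = 0.083000 × 0.781 + 0.013 = 0.077823.
u_2 = 0.077823 × 0.781 + 0.013 = 0.073780.
u_3 = 0.073780 × 0.781 + 0.013 = 0.070622.
u_4 = 0.070622 × 0.781 + 0.013 = 0.068156.

Unemployment rate after four months ≈ 6.82%.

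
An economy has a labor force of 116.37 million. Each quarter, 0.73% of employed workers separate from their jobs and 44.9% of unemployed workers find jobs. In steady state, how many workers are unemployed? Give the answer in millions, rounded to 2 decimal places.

Steady-state unemployment rate u* = s/(s+f) = 0.73/(0.73+44.9) = 0.015998.
Unemployed = u* × labor force = 0.015998 × 116.37 ≈ 1.86 million.

About 1.86 million are unemployed in steady state.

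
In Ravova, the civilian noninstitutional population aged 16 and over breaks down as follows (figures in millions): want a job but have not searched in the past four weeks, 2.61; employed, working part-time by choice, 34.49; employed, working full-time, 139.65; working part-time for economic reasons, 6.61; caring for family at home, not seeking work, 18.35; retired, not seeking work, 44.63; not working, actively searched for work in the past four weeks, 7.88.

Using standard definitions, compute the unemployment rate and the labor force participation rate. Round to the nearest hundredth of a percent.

Unemployment rate ≈ 4.18%; labor force participation rate ≈ 74.20%.

Employed = 34.49 + 139.65 + 6.61 = 180.75 million (anyone who worked, including part-time for economic reasons, counts as employed).
Unemployed = 7.88 million.
Labor force = 180.75 + 7.88 = 188.63 million.
Not in labor force = 2.61 + 18.35 + 44.63 = 65.59 million (those not working and not actively searching are outside the labor force — including those who want a job but have given up searching).
Civilian working-age population = 188.63 + 65.59 = 254.22 million.
Unemployment rate = 7.88 / 188.63 = 4.18%.
Labor force participation rate = 188.63 / 254.22 = 74.20%.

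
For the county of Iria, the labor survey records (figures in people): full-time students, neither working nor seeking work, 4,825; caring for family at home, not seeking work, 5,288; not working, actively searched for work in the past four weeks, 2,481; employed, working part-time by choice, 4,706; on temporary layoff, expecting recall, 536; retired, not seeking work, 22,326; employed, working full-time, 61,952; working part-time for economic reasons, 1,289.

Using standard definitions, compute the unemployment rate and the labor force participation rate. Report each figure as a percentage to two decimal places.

Unemployment rate ≈ 4.25%; labor force participation rate ≈ 68.63%.

Employed = 4,706 + 61,952 + 1,289 = 67,947 (anyone who worked, including part-time for economic reasons, counts as employed).
Unemployed = 2,481 + 536 = 3,017 (jobless and actively searching, or on temporary layoff).
Labor force = 67,947 + 3,017 = 70,964.
Not in labor force = 4,825 + 5,288 + 22,326 = 32,439 (those not working and not actively searching are outside the labor force).
Civilian working-age population = 70,964 + 32,439 = 103,403.
Unemployment rate = 3,017 / 70,964 = 4.25%.
Labor force participation rate = 70,964 / 103,403 = 68.63%.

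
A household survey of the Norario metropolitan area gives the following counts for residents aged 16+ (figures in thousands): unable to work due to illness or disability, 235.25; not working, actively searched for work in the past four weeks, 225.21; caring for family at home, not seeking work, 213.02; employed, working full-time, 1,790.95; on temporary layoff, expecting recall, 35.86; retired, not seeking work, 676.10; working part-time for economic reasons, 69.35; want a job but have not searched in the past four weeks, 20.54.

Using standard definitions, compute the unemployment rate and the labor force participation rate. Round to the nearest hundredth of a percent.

Employed = 1,790.95 + 69.35 = 1,860.30 thousand (anyone who worked, including part-time for economic reasons, counts as employed).
Unemployed = 225.21 + 35.86 = 261.07 thousand (jobless and actively searching, or on temporary layoff).
Labor force = 1,860.30 + 261.07 = 2,121.37 thousand.
Not in labor force = 235.25 + 213.02 + 676.10 + 20.54 = 1,144.91 thousand (those not working and not actively searching are outside the labor force — including those who want a job but have given up searching).
Civilian working-age population = 2,121.37 + 1,144.91 = 3,266.28 thousand.
Unemployment rate = 261.07 / 2,121.37 = 12.31%.
Labor force participation rate = 2,121.37 / 3,266.28 = 64.95%.

Unemployment rate ≈ 12.31%; labor force participation rate ≈ 64.95%.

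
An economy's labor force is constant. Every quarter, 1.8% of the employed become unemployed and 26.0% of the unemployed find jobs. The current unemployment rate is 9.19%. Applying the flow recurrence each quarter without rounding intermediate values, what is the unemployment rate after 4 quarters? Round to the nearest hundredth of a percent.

With a fixed labor force, u_{t+1} = u_t + s·(1−u_t) − f·u_t = u_t·(1−s−f) + s.
Here 1−s−f = 0.722 and s = 0.018.
u_1 = 0.091900 × 0.722 + 0.018 = 0.084352.
u_2 = 0.084352 × 0.722 + 0.018 = 0.078902.
u_3 = 0.078902 × 0.722 + 0.018 = 0.074967.
u_4 = 0.074967 × 0.722 + 0.018 = 0.072126.

Unemployment rate after four quarters ≈ 7.21%.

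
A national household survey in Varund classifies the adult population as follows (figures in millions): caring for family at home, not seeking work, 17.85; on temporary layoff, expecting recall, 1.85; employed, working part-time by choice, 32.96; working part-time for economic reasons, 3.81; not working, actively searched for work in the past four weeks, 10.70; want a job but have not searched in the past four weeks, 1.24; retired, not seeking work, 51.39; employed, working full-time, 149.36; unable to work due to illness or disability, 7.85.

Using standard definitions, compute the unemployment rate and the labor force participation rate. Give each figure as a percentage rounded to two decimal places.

Unemployment rate ≈ 6.32%; labor force participation rate ≈ 71.72%.

Employed = 32.96 + 3.81 + 149.36 = 186.13 million (anyone who worked, including part-time for economic reasons, counts as employed).
Unemployed = 1.85 + 10.70 = 12.55 million (jobless and actively searching, or on temporary layoff).
Labor force = 186.13 + 12.55 = 198.68 million.
Not in labor force = 17.85 + 1.24 + 51.39 + 7.85 = 78.33 million (those not working and not actively searching are outside the labor force — including those who want a job but have given up searching).
Civilian working-age population = 198.68 + 78.33 = 277.01 million.
Unemployment rate = 12.55 / 198.68 = 6.32%.
Labor force participation rate = 198.68 / 277.01 = 71.72%.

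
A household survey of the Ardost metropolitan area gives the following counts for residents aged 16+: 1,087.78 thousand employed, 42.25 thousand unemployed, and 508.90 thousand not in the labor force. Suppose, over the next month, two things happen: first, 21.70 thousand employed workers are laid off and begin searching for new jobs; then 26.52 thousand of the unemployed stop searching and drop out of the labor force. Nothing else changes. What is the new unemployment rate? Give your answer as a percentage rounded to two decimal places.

New unemployment rate ≈ 3.39%.

Initially, labor force = 1,087.78 + 42.25 = 1,130.03 thousand, so u = 42.25/1,130.03 = 3.74%.
After the first change, employed falls and unemployed rises by 21.70; labor force unchanged → E = 1,066.08, U = 63.95, labor force = 1,130.03 thousand.
After the second change, unemployed and labor force both fall by 26.52 → E = 1,066.08, U = 37.43, labor force = 1,103.51 thousand.
New unemployment rate = 37.43 / 1,103.51 = 3.39%.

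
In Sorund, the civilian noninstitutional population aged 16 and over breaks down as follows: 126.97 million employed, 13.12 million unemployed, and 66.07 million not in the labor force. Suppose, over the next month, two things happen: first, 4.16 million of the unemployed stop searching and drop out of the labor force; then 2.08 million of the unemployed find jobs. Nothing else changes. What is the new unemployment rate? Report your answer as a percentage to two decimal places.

Initially, labor force = 126.97 + 13.12 = 140.09 million, so u = 13.12/140.09 = 9.37%.
After the first change, unemployed and labor force both fall by 4.16 → E = 126.97, U = 8.96, labor force = 135.93 million.
After the second change, unemployed falls and employed rises by 2.08; labor force unchanged → E = 129.05, U = 6.88, labor force = 135.93 million.
New unemployment rate = 6.88 / 135.93 = 5.06%.

New unemployment rate ≈ 5.06%.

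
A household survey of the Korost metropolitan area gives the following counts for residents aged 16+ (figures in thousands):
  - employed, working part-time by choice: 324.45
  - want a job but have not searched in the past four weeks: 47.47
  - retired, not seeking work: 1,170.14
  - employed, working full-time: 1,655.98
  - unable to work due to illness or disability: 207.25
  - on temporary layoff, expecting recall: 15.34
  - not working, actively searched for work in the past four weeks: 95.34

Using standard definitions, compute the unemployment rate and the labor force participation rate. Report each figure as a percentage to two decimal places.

Unemployment rate ≈ 5.29%; labor force participation rate ≈ 59.47%.

Employed = 324.45 + 1,655.98 = 1,980.43 thousand.
Unemployed = 15.34 + 95.34 = 110.68 thousand (jobless and actively searching, or on temporary layoff).
Labor force = 1,980.43 + 110.68 = 2,091.11 thousand.
Not in labor force = 47.47 + 1,170.14 + 207.25 = 1,424.86 thousand (those not working and not actively searching are outside the labor force — including those who want a job but have given up searching).
Civilian working-age population = 2,091.11 + 1,424.86 = 3,515.97 thousand.
Unemployment rate = 110.68 / 2,091.11 = 5.29%.
Labor force participation rate = 2,091.11 / 3,515.97 = 59.47%.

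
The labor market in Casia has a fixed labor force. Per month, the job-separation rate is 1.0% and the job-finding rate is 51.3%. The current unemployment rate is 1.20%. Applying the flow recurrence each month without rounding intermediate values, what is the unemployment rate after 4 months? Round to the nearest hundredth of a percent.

Unemployment rate after four months ≈ 1.88%.

With a fixed labor force, u_{t+1} = u_t + s·(1−u_t) − f·u_t = u_t·(1−s−f) + s.
Here 1−s−f = 0.477 and s = 0.010.
u_1 = 0.012000 × 0.477 + 0.010 = 0.015724.
u_2 = 0.015724 × 0.477 + 0.010 = 0.017500.
u_3 = 0.017500 × 0.477 + 0.010 = 0.018348.
u_4 = 0.018348 × 0.477 + 0.010 = 0.018752.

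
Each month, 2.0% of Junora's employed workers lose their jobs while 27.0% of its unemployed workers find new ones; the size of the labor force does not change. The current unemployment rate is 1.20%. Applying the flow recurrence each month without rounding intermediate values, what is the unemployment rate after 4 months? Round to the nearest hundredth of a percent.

Unemployment rate after four months ≈ 5.45%.

With a fixed labor force, u_{t+1} = u_t + s·(1−u_t) − f·u_t = u_t·(1−s−f) + s.
Here 1−s−f = 0.710 and s = 0.020.
u_1 = 0.012000 × 0.710 + 0.020 = 0.028520.
u_2 = 0.028520 × 0.710 + 0.020 = 0.040249.
u_3 = 0.040249 × 0.710 + 0.020 = 0.048577.
u_4 = 0.048577 × 0.710 + 0.020 = 0.054490.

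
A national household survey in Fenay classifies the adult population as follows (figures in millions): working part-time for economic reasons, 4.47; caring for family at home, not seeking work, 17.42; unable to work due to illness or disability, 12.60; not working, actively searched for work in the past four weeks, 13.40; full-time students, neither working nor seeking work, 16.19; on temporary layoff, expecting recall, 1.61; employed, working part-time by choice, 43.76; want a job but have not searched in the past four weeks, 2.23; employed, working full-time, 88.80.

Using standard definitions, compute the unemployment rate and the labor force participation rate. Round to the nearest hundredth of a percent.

Employed = 4.47 + 43.76 + 88.80 = 137.03 million (anyone who worked, including part-time for economic reasons, counts as employed).
Unemployed = 13.40 + 1.61 = 15.01 million (jobless and actively searching, or on temporary layoff).
Labor force = 137.03 + 15.01 = 152.04 million.
Not in labor force = 17.42 + 12.60 + 16.19 + 2.23 = 48.44 million (those not working and not actively searching are outside the labor force — including those who want a job but have given up searching).
Civilian working-age population = 152.04 + 48.44 = 200.48 million.
Unemployment rate = 15.01 / 152.04 = 9.87%.
Labor force participation rate = 152.04 / 200.48 = 75.84%.

Unemployment rate ≈ 9.87%; labor force participation rate ≈ 75.84%.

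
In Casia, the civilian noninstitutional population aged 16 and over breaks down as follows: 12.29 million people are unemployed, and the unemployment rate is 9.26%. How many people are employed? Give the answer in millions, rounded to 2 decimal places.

Labor force = U / u = 12.29 / 0.0926 ≈ 132.72 million.
Employed = labor force − unemployed = 132.72 − 12.29 = 120.43 million.

About 120.43 million are employed.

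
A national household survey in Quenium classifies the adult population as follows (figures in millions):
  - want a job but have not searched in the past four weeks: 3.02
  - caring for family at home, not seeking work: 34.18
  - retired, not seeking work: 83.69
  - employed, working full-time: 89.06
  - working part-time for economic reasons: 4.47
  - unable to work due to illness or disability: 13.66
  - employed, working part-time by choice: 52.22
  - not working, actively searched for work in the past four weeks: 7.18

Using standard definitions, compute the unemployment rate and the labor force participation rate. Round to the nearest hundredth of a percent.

Employed = 89.06 + 4.47 + 52.22 = 145.75 million (anyone who worked, including part-time for economic reasons, counts as employed).
Unemployed = 7.18 million.
Labor force = 145.75 + 7.18 = 152.93 million.
Not in labor force = 3.02 + 34.18 + 83.69 + 13.66 = 134.55 million (those not working and not actively searching are outside the labor force — including those who want a job but have given up searching).
Civilian working-age population = 152.93 + 134.55 = 287.48 million.
Unemployment rate = 7.18 / 152.93 = 4.69%.
Labor force participation rate = 152.93 / 287.48 = 53.20%.

Unemployment rate ≈ 4.69%; labor force participation rate ≈ 53.20%.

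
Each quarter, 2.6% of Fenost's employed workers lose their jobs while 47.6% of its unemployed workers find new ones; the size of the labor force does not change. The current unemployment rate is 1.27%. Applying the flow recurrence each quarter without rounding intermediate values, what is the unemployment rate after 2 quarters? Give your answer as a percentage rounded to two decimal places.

With a fixed labor force, u_{t+1} = u_t + s·(1−u_t) − f·u_t = u_t·(1−s−f) + s.
Here 1−s−f = 0.498 and s = 0.026.
u_1 = 0.012700 × 0.498 + 0.026 = 0.032325.
u_2 = 0.032325 × 0.498 + 0.026 = 0.042098.

Unemployment rate after two quarters ≈ 4.21%.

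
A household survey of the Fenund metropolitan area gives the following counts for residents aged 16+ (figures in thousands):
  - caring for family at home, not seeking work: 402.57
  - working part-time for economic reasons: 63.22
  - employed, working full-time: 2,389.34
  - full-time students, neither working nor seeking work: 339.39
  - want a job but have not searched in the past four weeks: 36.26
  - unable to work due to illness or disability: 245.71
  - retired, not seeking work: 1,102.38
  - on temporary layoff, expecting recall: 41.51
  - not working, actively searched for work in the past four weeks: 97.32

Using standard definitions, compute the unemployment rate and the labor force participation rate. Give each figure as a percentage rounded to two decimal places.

Unemployment rate ≈ 5.36%; labor force participation rate ≈ 54.93%.

Employed = 63.22 + 2,389.34 = 2,452.56 thousand (anyone who worked, including part-time for economic reasons, counts as employed).
Unemployed = 41.51 + 97.32 = 138.83 thousand (jobless and actively searching, or on temporary layoff).
Labor force = 2,452.56 + 138.83 = 2,591.39 thousand.
Not in labor force = 402.57 + 339.39 + 36.26 + 245.71 + 1,102.38 = 2,126.31 thousand (those not working and not actively searching are outside the labor force — including those who want a job but have given up searching).
Civilian working-age population = 2,591.39 + 2,126.31 = 4,717.70 thousand.
Unemployment rate = 138.83 / 2,591.39 = 5.36%.
Labor force participation rate = 2,591.39 / 4,717.70 = 54.93%.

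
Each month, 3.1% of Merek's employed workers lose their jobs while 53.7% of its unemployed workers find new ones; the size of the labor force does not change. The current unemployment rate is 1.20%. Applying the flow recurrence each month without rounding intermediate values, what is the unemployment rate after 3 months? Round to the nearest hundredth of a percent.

Unemployment rate after three months ≈ 5.11%.

With a fixed labor force, u_{t+1} = u_t + s·(1−u_t) − f·u_t = u_t·(1−s−f) + s.
Here 1−s−f = 0.432 and s = 0.031.
u_1 = 0.012000 × 0.432 + 0.031 = 0.036184.
u_2 = 0.036184 × 0.432 + 0.031 = 0.046631.
u_3 = 0.046631 × 0.432 + 0.031 = 0.051145.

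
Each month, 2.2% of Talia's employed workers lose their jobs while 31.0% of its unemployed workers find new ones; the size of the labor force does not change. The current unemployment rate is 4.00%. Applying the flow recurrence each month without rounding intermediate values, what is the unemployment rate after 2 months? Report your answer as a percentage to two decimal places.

Unemployment rate after two months ≈ 5.45%.

With a fixed labor force, u_{t+1} = u_t + s·(1−u_t) − f·u_t = u_t·(1−s−f) + s.
Here 1−s−f = 0.668 and s = 0.022.
u_1 = 0.040000 × 0.668 + 0.022 = 0.048720.
u_2 = 0.048720 × 0.668 + 0.022 = 0.054545.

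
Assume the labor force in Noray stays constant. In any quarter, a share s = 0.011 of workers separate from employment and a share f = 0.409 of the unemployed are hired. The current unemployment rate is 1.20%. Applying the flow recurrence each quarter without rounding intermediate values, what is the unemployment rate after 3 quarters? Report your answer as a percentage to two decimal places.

Unemployment rate after three quarters ≈ 2.34%.

With a fixed labor force, u_{t+1} = u_t + s·(1−u_t) − f·u_t = u_t·(1−s−f) + s.
Here 1−s−f = 0.580 and s = 0.011.
u_1 = 0.012000 × 0.580 + 0.011 = 0.017960.
u_2 = 0.017960 × 0.580 + 0.011 = 0.021417.
u_3 = 0.021417 × 0.580 + 0.011 = 0.023422.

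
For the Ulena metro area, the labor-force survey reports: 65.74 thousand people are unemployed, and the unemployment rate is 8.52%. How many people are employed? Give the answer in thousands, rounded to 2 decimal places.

Labor force = U / u = 65.74 / 0.0852 ≈ 771.60 thousand.
Employed = labor force − unemployed = 771.60 − 65.74 = 705.86 thousand.

About 705.86 thousand are employed.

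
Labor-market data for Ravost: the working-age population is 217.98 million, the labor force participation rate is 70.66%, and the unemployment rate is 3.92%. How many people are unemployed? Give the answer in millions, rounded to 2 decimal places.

About 6.04 million are unemployed.

Labor force = 0.7066 × 217.98 = 154.02 million.
Unemployed = 0.0392 × 154.02 ≈ 6.04 million.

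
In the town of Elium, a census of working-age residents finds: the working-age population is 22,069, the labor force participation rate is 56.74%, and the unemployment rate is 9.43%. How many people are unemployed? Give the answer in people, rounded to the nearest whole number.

Labor force = 0.5674 × 22,069 = 12,522.
Unemployed = 0.0943 × 12,522 ≈ 1,181.

About 1,181 are unemployed.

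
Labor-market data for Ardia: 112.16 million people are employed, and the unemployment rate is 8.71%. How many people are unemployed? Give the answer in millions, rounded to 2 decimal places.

About 10.70 million are unemployed.

Let U be the number unemployed. The labor force is E + U, and U/(E+U) = 0.0871.
So U = 0.0871 × 112.16 / (1 − 0.0871) = 9.7691 / 0.9129 ≈ 10.70 million.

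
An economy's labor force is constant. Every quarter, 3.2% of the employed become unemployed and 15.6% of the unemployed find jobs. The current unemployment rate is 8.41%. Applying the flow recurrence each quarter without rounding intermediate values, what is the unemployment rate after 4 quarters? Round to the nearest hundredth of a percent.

Unemployment rate after four quarters ≈ 13.28%.

With a fixed labor force, u_{t+1} = u_t + s·(1−u_t) − f·u_t = u_t·(1−s−f) + s.
Here 1−s−f = 0.812 and s = 0.032.
u_1 = 0.084100 × 0.812 + 0.032 = 0.100289.
u_2 = 0.100289 × 0.812 + 0.032 = 0.113435.
u_3 = 0.113435 × 0.812 + 0.032 = 0.124109.
u_4 = 0.124109 × 0.812 + 0.032 = 0.132777.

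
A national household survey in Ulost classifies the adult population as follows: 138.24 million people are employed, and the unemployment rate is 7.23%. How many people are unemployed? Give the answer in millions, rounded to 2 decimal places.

Let U be the number unemployed. The labor force is E + U, and U/(E+U) = 0.0723.
So U = 0.0723 × 138.24 / (1 − 0.0723) = 9.9948 / 0.9277 ≈ 10.77 million.

About 10.77 million are unemployed.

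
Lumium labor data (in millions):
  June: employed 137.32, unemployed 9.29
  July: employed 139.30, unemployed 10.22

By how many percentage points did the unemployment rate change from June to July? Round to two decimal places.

June: labor force = 137.32 + 9.29 = 146.61; u = 9.29/146.61 = 6.34%.
July: labor force = 139.30 + 10.22 = 149.52; u = 10.22/149.52 = 6.84%.
Change = 6.84% − 6.34% = +0.50 pp.

The unemployment rate changed by +0.50 percentage points.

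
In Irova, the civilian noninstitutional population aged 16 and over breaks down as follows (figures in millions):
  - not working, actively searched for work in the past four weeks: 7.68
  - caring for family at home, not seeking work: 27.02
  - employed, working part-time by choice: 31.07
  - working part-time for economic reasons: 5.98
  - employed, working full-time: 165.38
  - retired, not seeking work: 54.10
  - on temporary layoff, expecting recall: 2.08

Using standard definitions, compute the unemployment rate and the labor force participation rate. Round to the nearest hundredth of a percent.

Employed = 31.07 + 5.98 + 165.38 = 202.43 million (anyone who worked, including part-time for economic reasons, counts as employed).
Unemployed = 7.68 + 2.08 = 9.76 million (jobless and actively searching, or on temporary layoff).
Labor force = 202.43 + 9.76 = 212.19 million.
Not in labor force = 27.02 + 54.10 = 81.12 million (those not working and not actively searching are outside the labor force).
Civilian working-age population = 212.19 + 81.12 = 293.31 million.
Unemployment rate = 9.76 / 212.19 = 4.60%.
Labor force participation rate = 212.19 / 293.31 = 72.34%.

Unemployment rate ≈ 4.60%; labor force participation rate ≈ 72.34%.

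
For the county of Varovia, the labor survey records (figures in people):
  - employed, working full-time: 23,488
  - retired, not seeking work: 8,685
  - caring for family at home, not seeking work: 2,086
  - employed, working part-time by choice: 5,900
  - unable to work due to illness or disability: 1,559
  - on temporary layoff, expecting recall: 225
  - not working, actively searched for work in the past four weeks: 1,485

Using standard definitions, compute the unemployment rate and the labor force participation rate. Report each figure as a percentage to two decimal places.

Unemployment rate ≈ 5.50%; labor force participation rate ≈ 71.61%.

Employed = 23,488 + 5,900 = 29,388.
Unemployed = 225 + 1,485 = 1,710 (jobless and actively searching, or on temporary layoff).
Labor force = 29,388 + 1,710 = 31,098.
Not in labor force = 8,685 + 2,086 + 1,559 = 12,330 (those not working and not actively searching are outside the labor force).
Civilian working-age population = 31,098 + 12,330 = 43,428.
Unemployment rate = 1,710 / 31,098 = 5.50%.
Labor force participation rate = 31,098 / 43,428 = 71.61%.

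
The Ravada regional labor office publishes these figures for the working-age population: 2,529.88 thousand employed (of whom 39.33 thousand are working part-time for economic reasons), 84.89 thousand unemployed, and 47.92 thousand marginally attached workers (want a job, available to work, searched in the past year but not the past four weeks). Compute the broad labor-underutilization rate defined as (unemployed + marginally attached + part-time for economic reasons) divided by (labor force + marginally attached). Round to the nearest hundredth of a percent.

Labor force = 2,529.88 + 84.89 = 2,614.77 thousand.
Numerator = 84.89 + 47.92 + 39.33 = 172.14 thousand.
Denominator = 2,614.77 + 47.92 = 2,662.69 thousand.
Broad rate = 172.14 / 2,662.69 = 6.46%.

Broad underutilization rate ≈ 6.46%.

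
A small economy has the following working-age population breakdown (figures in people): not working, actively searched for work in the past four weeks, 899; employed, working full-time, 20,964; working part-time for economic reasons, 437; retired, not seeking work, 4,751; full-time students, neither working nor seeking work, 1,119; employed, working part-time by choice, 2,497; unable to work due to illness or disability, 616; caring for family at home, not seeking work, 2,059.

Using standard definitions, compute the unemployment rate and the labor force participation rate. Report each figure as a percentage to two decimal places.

Unemployment rate ≈ 3.63%; labor force participation rate ≈ 74.37%.

Employed = 20,964 + 437 + 2,497 = 23,898 (anyone who worked, including part-time for economic reasons, counts as employed).
Unemployed = 899.
Labor force = 23,898 + 899 = 24,797.
Not in labor force = 4,751 + 1,119 + 616 + 2,059 = 8,545 (those not working and not actively searching are outside the labor force).
Civilian working-age population = 24,797 + 8,545 = 33,342.
Unemployment rate = 899 / 24,797 = 3.63%.
Labor force participation rate = 24,797 / 33,342 = 74.37%.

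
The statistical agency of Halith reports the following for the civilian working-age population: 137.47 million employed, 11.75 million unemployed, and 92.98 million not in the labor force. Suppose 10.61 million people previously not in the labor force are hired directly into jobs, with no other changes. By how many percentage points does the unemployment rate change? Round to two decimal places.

The unemployment rate changes by −0.52 percentage points.

Initially, labor force = 137.47 + 11.75 = 149.22 million, so u = 11.75/149.22 = 7.87%.
After the change, employed and labor force both rise by 10.61; unemployed unchanged → E = 148.08, U = 11.75, labor force = 159.83 million.
New unemployment rate = 11.75 / 159.83 = 7.35%.
Change = 7.35% − 7.87% = −0.52 percentage points.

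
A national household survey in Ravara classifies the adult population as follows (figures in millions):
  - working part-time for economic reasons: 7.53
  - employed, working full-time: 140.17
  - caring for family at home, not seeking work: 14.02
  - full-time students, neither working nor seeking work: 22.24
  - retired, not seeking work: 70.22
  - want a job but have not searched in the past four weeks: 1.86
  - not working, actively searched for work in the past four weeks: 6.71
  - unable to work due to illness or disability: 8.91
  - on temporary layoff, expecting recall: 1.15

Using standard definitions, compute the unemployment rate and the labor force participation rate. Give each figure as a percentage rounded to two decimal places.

Unemployment rate ≈ 5.05%; labor force participation rate ≈ 57.02%.

Employed = 7.53 + 140.17 = 147.70 million (anyone who worked, including part-time for economic reasons, counts as employed).
Unemployed = 6.71 + 1.15 = 7.86 million (jobless and actively searching, or on temporary layoff).
Labor force = 147.70 + 7.86 = 155.56 million.
Not in labor force = 14.02 + 22.24 + 70.22 + 1.86 + 8.91 = 117.25 million (those not working and not actively searching are outside the labor force — including those who want a job but have given up searching).
Civilian working-age population = 155.56 + 117.25 = 272.81 million.
Unemployment rate = 7.86 / 155.56 = 5.05%.
Labor force participation rate = 155.56 / 272.81 = 57.02%.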